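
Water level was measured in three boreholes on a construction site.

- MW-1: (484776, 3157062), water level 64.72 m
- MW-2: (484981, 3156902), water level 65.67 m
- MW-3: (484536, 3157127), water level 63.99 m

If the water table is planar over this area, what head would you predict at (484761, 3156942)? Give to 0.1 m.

With h = a·x + b·y + c and MW-1 as origin, the differences give:
  205·a + (-160)·b = +0.95
  (-240)·a + 65·b = -0.73
Eliminate b (×65 and ×(-160), subtract): -25075·a = -55.050 → a = ∂h/∂x = +0.002195
Back-substitute: b = ∂h/∂y = -0.003125.
h(484761, 3156942) = 64.72 + (+0.002195)·(-15) + (-0.003125)·(-120) = 64.72 -0.033 +0.375 = 65.062 m.

65.1 m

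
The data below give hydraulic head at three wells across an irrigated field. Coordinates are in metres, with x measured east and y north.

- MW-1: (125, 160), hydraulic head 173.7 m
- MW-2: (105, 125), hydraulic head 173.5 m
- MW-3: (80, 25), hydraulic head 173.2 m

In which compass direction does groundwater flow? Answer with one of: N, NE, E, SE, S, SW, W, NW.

W

Differences from MW-1: to MW-2 (Δx, Δy, Δh) = (-20, -35, -0.2); to MW-3 = (-45, -135, -0.5).
Determinant of the coordinate differences = (-20)·(-135) − (-45)·(-35) = 1125.
∂h/∂x = [(-0.2)·(-135) − (-0.5)·(-35)] / 1125 = +0.008444
∂h/∂y = [(-20)·(-0.5) − (-45)·(-0.2)] / 1125 = +0.0008889
Flow = −∇h = (-0.008444 east, -0.0008889 north), which points west.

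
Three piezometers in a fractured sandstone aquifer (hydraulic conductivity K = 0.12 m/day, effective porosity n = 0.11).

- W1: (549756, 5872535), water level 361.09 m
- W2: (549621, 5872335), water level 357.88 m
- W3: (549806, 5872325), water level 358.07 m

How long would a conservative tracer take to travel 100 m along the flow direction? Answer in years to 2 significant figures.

17 years

Taking W1 as reference: W2−W1 = (-135, -200, -3.21); W3−W1 = (50, -210, -3.02).
Solve a·Δx + b·Δy = Δh: det = (-135)·(-210) − 50·(-200) = 38350.
∂h/∂x = [(-3.21)·(-210) − (-3.02)·(-200)] / 38350 = +0.001828
∂h/∂y = [(-135)·(-3.02) − 50·(-3.21)] / 38350 = +0.01482
|∇h| = √(0.001828² + 0.01482²) = 0.01493
Seepage velocity v = K·i/n = 0.12 × 0.01493 / 0.11 = 0.01629 m/day.
t = 100 / 0.01629 = 6139 days = 16.8 years.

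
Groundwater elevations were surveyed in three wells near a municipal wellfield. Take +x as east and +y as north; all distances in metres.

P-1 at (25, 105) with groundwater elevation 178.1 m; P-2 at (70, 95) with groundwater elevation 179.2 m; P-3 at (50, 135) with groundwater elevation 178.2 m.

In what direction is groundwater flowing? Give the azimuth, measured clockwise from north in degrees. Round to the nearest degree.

Differences from P-1: to P-2 (Δx, Δy, Δh) = (45, -10, +1.1); to P-3 = (25, 30, +0.1).
Determinant of the coordinate differences = 45·30 − 25·(-10) = 1600.
∂h/∂x = [(+1.1)·30 − (+0.1)·(-10)] / 1600 = +0.02125
∂h/∂y = [45·(+0.1) − 25·(+1.1)] / 1600 = -0.01438
Flow direction (−∇h) has components (-0.02125 E, +0.01438 N).
Azimuth = atan2(E, N) = atan2(-0.02125, +0.01438) = 304.1° ≈ 304°.

304°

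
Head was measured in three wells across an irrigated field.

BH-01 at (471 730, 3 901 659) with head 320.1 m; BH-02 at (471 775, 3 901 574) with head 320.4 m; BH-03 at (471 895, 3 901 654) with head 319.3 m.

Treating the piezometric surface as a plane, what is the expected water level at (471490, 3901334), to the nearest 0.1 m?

Differences from BH-01: to BH-02 (Δx, Δy, Δh) = (45, -85, +0.3); to BH-03 = (165, -5, -0.8).
Solve a·Δx + b·Δy = Δh: det = 45·(-5) − 165·(-85) = 13800.
∂h/∂x = [(+0.3)·(-5) − (-0.8)·(-85)] / 13800 = -0.005036
∂h/∂y = [45·(-0.8) − 165·(+0.3)] / 13800 = -0.006196
h(471490, 3901334) = 320.1 + (-0.005036)·(-240) + (-0.006196)·(-325) = 320.1 +1.209 +2.014 = 323.322 m.

323.3 m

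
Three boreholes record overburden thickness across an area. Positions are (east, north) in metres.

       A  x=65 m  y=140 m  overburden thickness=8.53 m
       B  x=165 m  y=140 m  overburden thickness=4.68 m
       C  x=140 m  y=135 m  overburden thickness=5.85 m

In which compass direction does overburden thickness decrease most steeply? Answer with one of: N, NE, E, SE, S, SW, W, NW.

Three-point gradient (reference A): Δ to B = (100, 0, -3.85), Δ to C = (75, -5, -2.68).
∂d/∂x = -0.03850, ∂d/∂y = -0.04150 (det = -500).
Steepest decrease is along −∇f = (+0.03850 E, +0.04150 N) → northeast.

NE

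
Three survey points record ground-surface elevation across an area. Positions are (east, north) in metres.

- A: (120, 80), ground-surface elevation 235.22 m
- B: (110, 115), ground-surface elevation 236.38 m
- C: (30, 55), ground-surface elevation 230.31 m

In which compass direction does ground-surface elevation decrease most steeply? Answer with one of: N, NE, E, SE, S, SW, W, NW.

Differences from A: to B (Δx, Δy, Δh) = (-10, 35, +1.16); to C = (-90, -25, -4.91).
Solve a·Δx + b·Δy = Δz: det = (-10)·(-25) − (-90)·35 = 3400.
∂z/∂x = [(+1.16)·(-25) − (-4.91)·35] / 3400 = +0.04201
∂z/∂y = [(-10)·(-4.91) − (-90)·(+1.16)] / 3400 = +0.04515
Steepest decrease is along −∇f = (-0.04201 E, -0.04515 N) → southwest.

SW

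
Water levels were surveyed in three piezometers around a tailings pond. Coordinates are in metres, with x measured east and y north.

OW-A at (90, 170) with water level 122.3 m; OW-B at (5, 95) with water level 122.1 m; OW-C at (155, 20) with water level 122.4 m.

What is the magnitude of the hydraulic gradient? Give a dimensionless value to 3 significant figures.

Three-point gradient (reference OW-A): Δ to OW-B = (-85, -75, -0.2), Δ to OW-C = (65, -150, +0.1).
∂h/∂x = +0.002128, ∂h/∂y = +0.0002553 (det = 17625).
|∇h| = √(0.002128² + 0.0002553²) = 0.002143

0.00214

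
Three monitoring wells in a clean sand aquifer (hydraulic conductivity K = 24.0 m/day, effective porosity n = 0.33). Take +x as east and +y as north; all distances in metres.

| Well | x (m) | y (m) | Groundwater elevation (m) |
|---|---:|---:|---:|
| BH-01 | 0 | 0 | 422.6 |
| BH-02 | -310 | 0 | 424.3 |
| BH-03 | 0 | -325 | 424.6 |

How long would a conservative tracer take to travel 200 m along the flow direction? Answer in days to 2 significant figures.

330 days

∂h/∂x = (424.3 − 422.6) / (-310 − 0) = -0.005484
∂h/∂y = (424.6 − 422.6) / (-325 − 0) = -0.006154
|∇h| = √(-0.005484² + -0.006154²) = 0.008243
Seepage velocity v = K·i/n = 24.0 × 0.008243 / 0.33 = 0.5995 m/day.
t = 200 / 0.5995 = 333.6 days.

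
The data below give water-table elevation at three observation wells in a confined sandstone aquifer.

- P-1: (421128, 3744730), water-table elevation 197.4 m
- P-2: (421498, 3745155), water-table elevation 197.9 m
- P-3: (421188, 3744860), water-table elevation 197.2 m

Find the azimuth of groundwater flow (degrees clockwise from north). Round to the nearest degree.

Three-point gradient (reference P-1): Δ to P-2 = (370, 425, +0.5), Δ to P-3 = (60, 130, -0.2).
∂h/∂x = +0.006637, ∂h/∂y = -0.004602 (det = 22600).
Flow direction (−∇h) has components (-0.006637 E, +0.004602 N).
Azimuth = atan2(E, N) = atan2(-0.006637, +0.004602) = 304.7° ≈ 305°.

305°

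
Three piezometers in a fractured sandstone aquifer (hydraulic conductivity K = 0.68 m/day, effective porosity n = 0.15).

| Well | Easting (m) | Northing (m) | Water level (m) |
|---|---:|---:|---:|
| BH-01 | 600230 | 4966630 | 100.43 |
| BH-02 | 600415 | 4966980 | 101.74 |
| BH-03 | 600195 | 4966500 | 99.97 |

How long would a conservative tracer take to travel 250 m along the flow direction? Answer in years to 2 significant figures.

44 years

Three-point gradient (reference BH-01): Δ to BH-02 = (185, 350, +1.31), Δ to BH-03 = (-35, -130, -0.46).
∂h/∂x = +0.0007881, ∂h/∂y = +0.003326 (det = -11800).
|∇h| = √(0.0007881² + 0.003326²) = 0.003418
Seepage velocity v = K·i/n = 0.68 × 0.003418 / 0.15 = 0.01549 m/day.
t = 250 / 0.01549 = 1.614e+04 days = 44.2 years.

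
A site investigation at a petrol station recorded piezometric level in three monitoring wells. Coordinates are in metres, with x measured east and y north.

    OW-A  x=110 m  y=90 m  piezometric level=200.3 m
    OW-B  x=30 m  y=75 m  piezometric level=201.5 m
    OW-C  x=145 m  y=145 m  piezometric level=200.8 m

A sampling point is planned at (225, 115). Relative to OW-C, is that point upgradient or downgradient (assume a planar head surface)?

Differences from OW-A: to OW-B (Δx, Δy, Δh) = (-80, -15, +1.2); to OW-C = (35, 55, +0.5).
Solve a·Δx + b·Δy = Δh: det = (-80)·55 − 35·(-15) = -3875.
∂h/∂x = [(+1.2)·55 − (+0.5)·(-15)] / -3875 = -0.01897
∂h/∂y = [(-80)·(+0.5) − 35·(+1.2)] / -3875 = +0.02116
Head at (225, 115) = 200.3 + (-0.01897)·(115) + (+0.02116)·(25) = 198.65 m.
That is lower than the 200.8 m at OW-C, so the point is downgradient.

downgradient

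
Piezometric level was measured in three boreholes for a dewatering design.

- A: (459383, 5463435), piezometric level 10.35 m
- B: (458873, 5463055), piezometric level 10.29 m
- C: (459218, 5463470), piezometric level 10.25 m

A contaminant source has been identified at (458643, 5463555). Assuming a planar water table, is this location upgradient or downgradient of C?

Taking A as reference: B−A = (-510, -380, -0.06); C−A = (-165, 35, -0.10).
Solve a·Δx + b·Δy = Δh: det = (-510)·35 − (-165)·(-380) = -80550.
∂h/∂x = [(-0.06)·35 − (-0.10)·(-380)] / -80550 = +0.0004978
∂h/∂y = [(-510)·(-0.10) − (-165)·(-0.06)] / -80550 = -0.0005102
Head at (458643, 5463555) = 10.35 + (+0.0004978)·(-740) + (-0.0005102)·(120) = 9.92 m.
That is lower than the 10.25 m at C, so the point is downgradient.

downgradient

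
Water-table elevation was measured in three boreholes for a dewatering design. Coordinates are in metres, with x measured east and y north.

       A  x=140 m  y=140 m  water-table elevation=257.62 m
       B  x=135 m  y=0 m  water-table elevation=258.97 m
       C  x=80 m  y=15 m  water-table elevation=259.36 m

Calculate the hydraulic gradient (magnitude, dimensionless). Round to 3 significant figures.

0.0134

With h = a·x + b·y + c and A as origin, the differences give:
  (-5)·a + (-140)·b = +1.35
  (-60)·a + (-125)·b = +1.74
Eliminate b (×(-125) and ×(-140), subtract): -7775·a = 74.850 → a = ∂h/∂x = -0.009627
Back-substitute: b = ∂h/∂y = -0.009299.
|∇h| = √(-0.009627² + -0.009299²) = 0.01338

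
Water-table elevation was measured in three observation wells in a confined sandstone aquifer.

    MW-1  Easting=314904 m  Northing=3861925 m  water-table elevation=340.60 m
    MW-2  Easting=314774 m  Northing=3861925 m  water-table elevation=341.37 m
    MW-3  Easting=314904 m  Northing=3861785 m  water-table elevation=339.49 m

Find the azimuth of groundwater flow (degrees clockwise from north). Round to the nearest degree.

143°

∂h/∂x = (341.37 − 340.60) / (314774 − 314904) = -0.005923
∂h/∂y = (339.49 − 340.60) / (3861785 − 3861925) = +0.007929
Flow direction (−∇h) has components (+0.005923 E, -0.007929 N).
Azimuth = atan2(E, N) = atan2(+0.005923, -0.007929) = 143.2° ≈ 143°.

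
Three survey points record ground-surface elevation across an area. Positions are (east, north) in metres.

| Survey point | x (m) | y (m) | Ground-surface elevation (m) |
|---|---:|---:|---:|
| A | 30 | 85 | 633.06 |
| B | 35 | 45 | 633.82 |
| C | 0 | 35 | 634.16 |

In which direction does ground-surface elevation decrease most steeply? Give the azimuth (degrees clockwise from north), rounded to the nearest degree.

012°

Three-point gradient (reference A): Δ to B = (5, -40, +0.76), Δ to C = (-30, -50, +1.10).
∂z/∂x = -0.004138, ∂z/∂y = -0.01952 (det = -1450).
Steepest decrease is along −∇f: components (+0.004138 E, +0.01952 N).
Azimuth = atan2(+0.004138, +0.01952) = 12.0° ≈ 012°.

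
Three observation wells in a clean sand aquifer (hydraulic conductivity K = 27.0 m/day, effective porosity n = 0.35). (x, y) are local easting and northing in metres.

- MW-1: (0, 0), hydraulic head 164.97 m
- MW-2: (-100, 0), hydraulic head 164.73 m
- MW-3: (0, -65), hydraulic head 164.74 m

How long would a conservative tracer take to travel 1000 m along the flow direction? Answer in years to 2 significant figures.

∂h/∂x = (164.73 − 164.97) / (-100 − 0) = +0.002400
∂h/∂y = (164.74 − 164.97) / (-65 − 0) = +0.003538
|∇h| = √(0.002400² + 0.003538²) = 0.004275
Seepage velocity v = K·i/n = 27.0 × 0.004275 / 0.35 = 0.3298 m/day.
t = 1000 / 0.3298 = 3032 days = 8.3 years.

8.3 years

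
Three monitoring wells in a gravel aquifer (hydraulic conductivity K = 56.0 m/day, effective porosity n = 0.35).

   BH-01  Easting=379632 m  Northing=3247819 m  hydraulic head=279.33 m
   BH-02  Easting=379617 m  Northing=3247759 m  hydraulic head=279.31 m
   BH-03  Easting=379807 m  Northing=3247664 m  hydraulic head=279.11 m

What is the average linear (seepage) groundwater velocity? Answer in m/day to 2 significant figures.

0.15 m/day

Three-point gradient (reference BH-01): Δ to BH-02 = (-15, -60, -0.02), Δ to BH-03 = (175, -155, -0.22).
∂h/∂x = -0.0007875, ∂h/∂y = +0.0005302 (det = 12825).
|∇h| = √(-0.0007875² + 0.0005302²) = 0.0009494
Seepage velocity v = K·i/n = 56.0 × 0.0009494 / 0.35 = 0.1519 m/day.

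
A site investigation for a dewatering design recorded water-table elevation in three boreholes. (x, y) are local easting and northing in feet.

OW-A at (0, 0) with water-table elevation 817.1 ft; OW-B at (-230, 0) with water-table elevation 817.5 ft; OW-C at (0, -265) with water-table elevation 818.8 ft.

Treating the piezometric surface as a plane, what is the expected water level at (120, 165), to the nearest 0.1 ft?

∂h/∂x = (817.5 − 817.1) / (-230 − 0) = -0.001739
∂h/∂y = (818.8 − 817.1) / (-265 − 0) = -0.006415
h(120, 165) = 817.1 + (-0.001739)·(120) + (-0.006415)·(165) = 817.1 -0.209 -1.058 = 815.833 ft.

815.8 ft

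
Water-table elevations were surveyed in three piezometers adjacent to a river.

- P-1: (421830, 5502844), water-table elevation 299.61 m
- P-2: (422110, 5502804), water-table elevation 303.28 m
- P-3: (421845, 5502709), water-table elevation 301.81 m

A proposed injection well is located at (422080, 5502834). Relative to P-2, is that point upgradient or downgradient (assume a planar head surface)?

downgradient

Differences from P-1: to P-2 (Δx, Δy, Δh) = (280, -40, +3.67); to P-3 = (15, -135, +2.20).
Determinant of the coordinate differences = 280·(-135) − 15·(-40) = -37200.
∂h/∂x = [(+3.67)·(-135) − (+2.20)·(-40)] / -37200 = +0.01095
∂h/∂y = [280·(+2.20) − 15·(+3.67)] / -37200 = -0.01508
Head at (422080, 5502834) = 299.61 + (+0.01095)·(250) + (-0.01508)·(-10) = 302.50 m.
That is lower than the 303.28 m at P-2, so the point is downgradient.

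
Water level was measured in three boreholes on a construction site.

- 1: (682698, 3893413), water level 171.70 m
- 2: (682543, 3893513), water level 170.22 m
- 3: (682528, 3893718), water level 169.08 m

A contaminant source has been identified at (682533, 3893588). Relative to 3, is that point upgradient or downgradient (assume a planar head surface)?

Taking 1 as reference: 2−1 = (-155, 100, -1.48); 3−1 = (-170, 305, -2.62).
Solve a·Δx + b·Δy = Δh: det = (-155)·305 − (-170)·100 = -30275.
∂h/∂x = [(-1.48)·305 − (-2.62)·100] / -30275 = +0.006256
∂h/∂y = [(-155)·(-2.62) − (-170)·(-1.48)] / -30275 = -0.005103
Head at (682533, 3893588) = 171.70 + (+0.006256)·(-165) + (-0.005103)·(175) = 169.77 m.
That is higher than the 169.08 m at 3, so the point is upgradient.

upgradient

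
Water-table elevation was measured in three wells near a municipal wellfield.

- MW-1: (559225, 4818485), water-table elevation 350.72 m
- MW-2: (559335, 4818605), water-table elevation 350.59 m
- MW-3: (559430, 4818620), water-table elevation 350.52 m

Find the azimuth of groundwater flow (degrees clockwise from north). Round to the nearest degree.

054°

Differences from MW-1: to MW-2 (Δx, Δy, Δh) = (110, 120, -0.13); to MW-3 = (205, 135, -0.20).
Solve a·Δx + b·Δy = Δh: det = 110·135 − 205·120 = -9750.
∂h/∂x = [(-0.13)·135 − (-0.20)·120] / -9750 = -0.0006615
∂h/∂y = [110·(-0.20) − 205·(-0.13)] / -9750 = -0.0004769
Flow direction (−∇h) has components (+0.0006615 E, +0.0004769 N).
Azimuth = atan2(E, N) = atan2(+0.0006615, +0.0004769) = 54.2° ≈ 054°.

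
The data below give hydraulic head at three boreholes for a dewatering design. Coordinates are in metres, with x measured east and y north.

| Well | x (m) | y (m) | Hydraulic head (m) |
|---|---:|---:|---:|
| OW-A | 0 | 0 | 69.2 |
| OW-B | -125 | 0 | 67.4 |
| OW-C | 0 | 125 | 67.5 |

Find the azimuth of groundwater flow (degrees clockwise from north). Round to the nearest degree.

∂h/∂x = (67.4 − 69.2) / (-125 − 0) = +0.01440
∂h/∂y = (67.5 − 69.2) / (125 − 0) = -0.01360
Flow direction (−∇h) has components (-0.01440 E, +0.01360 N).
Azimuth = atan2(E, N) = atan2(-0.01440, +0.01360) = 313.4° ≈ 313°.

313°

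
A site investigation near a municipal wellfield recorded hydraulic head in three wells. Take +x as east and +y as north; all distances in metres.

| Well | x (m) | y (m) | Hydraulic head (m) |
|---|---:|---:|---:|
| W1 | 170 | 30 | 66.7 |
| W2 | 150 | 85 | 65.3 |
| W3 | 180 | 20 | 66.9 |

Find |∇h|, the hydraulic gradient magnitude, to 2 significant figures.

0.030

Taking W1 as reference: W2−W1 = (-20, 55, -1.4); W3−W1 = (10, -10, +0.2).
Solve a·Δx + b·Δy = Δh: det = (-20)·(-10) − 10·55 = -350.
∂h/∂x = [(-1.4)·(-10) − (+0.2)·55] / -350 = -0.008571
∂h/∂y = [(-20)·(+0.2) − 10·(-1.4)] / -350 = -0.02857
|∇h| = √(-0.008571² + -0.02857²) = 0.02983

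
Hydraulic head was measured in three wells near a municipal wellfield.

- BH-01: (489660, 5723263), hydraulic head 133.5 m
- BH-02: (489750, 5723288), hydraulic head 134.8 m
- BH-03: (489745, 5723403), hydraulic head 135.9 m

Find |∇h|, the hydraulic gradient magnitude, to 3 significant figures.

Differences from BH-01: to BH-02 (Δx, Δy, Δh) = (90, 25, +1.3); to BH-03 = (85, 140, +2.4).
Determinant of the coordinate differences = 90·140 − 85·25 = 10475.
∂h/∂x = [(+1.3)·140 − (+2.4)·25] / 10475 = +0.01165
∂h/∂y = [90·(+2.4) − 85·(+1.3)] / 10475 = +0.01007
|∇h| = √(0.01165² + 0.01007²) = 0.0154

0.0154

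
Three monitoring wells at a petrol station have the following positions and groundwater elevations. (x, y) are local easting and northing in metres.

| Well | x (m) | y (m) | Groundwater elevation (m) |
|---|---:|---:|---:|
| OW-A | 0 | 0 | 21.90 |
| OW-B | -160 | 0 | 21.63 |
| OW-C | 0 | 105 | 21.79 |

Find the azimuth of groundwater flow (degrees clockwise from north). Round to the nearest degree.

302°

∂h/∂x = (21.63 − 21.90) / (-160 − 0) = +0.001687
∂h/∂y = (21.79 − 21.90) / (105 − 0) = -0.001048
Flow direction (−∇h) has components (-0.001687 E, +0.001048 N).
Azimuth = atan2(E, N) = atan2(-0.001687, +0.001048) = 301.8° ≈ 302°.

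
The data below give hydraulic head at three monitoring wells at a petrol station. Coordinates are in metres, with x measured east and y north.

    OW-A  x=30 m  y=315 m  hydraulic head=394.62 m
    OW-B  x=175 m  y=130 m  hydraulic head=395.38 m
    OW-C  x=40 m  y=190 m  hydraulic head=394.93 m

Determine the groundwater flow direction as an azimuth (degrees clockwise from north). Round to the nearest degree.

315°

With h = a·x + b·y + c and OW-A as origin, the differences give:
  145·a + (-185)·b = +0.76
  10·a + (-125)·b = +0.31
Eliminate b (×(-125) and ×(-185), subtract): -16275·a = -37.650 → a = ∂h/∂x = +0.002313
Back-substitute: b = ∂h/∂y = -0.002295.
Flow direction (−∇h) has components (-0.002313 E, +0.002295 N).
Azimuth = atan2(E, N) = atan2(-0.002313, +0.002295) = 314.8° ≈ 315°.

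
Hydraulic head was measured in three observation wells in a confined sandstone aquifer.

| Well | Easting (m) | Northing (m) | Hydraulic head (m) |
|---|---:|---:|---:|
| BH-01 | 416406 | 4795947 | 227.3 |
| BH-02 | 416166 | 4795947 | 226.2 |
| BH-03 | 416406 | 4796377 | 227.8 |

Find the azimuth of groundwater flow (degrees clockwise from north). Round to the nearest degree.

256°

∂h/∂x = (226.2 − 227.3) / (416166 − 416406) = +0.004583
∂h/∂y = (227.8 − 227.3) / (4796377 − 4795947) = +0.001163
Flow direction (−∇h) has components (-0.004583 E, -0.001163 N).
Azimuth = atan2(E, N) = atan2(-0.004583, -0.001163) = 255.8° ≈ 256°.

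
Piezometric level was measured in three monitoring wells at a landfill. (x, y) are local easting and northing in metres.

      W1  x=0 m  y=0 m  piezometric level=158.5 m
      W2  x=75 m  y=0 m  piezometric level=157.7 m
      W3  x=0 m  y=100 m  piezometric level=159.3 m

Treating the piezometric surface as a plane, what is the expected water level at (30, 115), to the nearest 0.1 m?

∂h/∂x = (157.7 − 158.5) / (75 − 0) = -0.01067
∂h/∂y = (159.3 − 158.5) / (100 − 0) = +0.008000
h(30, 115) = 158.5 + (-0.01067)·(30) + (+0.008000)·(115) = 158.5 -0.320 +0.920 = 159.100 m.

159.1 m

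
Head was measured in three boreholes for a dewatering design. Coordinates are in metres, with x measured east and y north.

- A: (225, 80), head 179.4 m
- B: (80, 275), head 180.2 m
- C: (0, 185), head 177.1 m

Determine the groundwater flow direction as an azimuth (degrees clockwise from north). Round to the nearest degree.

226°

Differences from A: to B (Δx, Δy, Δh) = (-145, 195, +0.8); to C = (-225, 105, -2.3).
Solve a·Δx + b·Δy = Δh: det = (-145)·105 − (-225)·195 = 28650.
∂h/∂x = [(+0.8)·105 − (-2.3)·195] / 28650 = +0.01859
∂h/∂y = [(-145)·(-2.3) − (-225)·(+0.8)] / 28650 = +0.01792
Flow direction (−∇h) has components (-0.01859 E, -0.01792 N).
Azimuth = atan2(E, N) = atan2(-0.01859, -0.01792) = 226.0° ≈ 226°.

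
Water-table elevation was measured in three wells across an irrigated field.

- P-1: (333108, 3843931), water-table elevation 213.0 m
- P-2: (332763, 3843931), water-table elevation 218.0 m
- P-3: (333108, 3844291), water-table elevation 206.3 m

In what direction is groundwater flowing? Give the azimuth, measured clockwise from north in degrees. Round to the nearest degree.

∂h/∂x = (218.0 − 213.0) / (332763 − 333108) = -0.01449
∂h/∂y = (206.3 − 213.0) / (3844291 − 3843931) = -0.01861
Flow direction (−∇h) has components (+0.01449 E, +0.01861 N).
Azimuth = atan2(E, N) = atan2(+0.01449, +0.01861) = 37.9° ≈ 038°.

038°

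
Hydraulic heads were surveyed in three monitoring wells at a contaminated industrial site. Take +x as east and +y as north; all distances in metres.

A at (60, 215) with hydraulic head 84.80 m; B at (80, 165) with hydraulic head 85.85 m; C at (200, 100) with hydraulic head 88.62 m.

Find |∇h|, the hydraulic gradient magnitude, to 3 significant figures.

Taking A as reference: B−A = (20, -50, +1.05); C−A = (140, -115, +3.82).
Solve a·Δx + b·Δy = Δh: det = 20·(-115) − 140·(-50) = 4700.
∂h/∂x = [(+1.05)·(-115) − (+3.82)·(-50)] / 4700 = +0.01495
∂h/∂y = [20·(+3.82) − 140·(+1.05)] / 4700 = -0.01502
|∇h| = √(0.01495² + -0.01502²) = 0.02119

0.0212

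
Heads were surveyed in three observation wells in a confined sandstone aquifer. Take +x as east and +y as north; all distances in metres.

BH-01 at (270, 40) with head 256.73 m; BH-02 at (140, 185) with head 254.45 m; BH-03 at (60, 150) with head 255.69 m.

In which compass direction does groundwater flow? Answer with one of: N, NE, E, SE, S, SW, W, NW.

Taking BH-01 as reference: BH-02−BH-01 = (-130, 145, -2.28); BH-03−BH-01 = (-210, 110, -1.04).
Solve a·Δx + b·Δy = Δh: det = (-130)·110 − (-210)·145 = 16150.
∂h/∂x = [(-2.28)·110 − (-1.04)·145] / 16150 = -0.006192
∂h/∂y = [(-130)·(-1.04) − (-210)·(-2.28)] / 16150 = -0.02128
Flow = −∇h = (+0.006192 east, +0.02128 north), which points north.

N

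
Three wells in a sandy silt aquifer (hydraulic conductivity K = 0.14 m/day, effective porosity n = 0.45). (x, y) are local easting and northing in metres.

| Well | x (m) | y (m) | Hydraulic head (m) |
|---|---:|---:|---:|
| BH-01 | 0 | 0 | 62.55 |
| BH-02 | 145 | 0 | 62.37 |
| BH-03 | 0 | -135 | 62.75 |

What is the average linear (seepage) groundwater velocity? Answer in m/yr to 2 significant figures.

∂h/∂x = (62.37 − 62.55) / (145 − 0) = -0.001241
∂h/∂y = (62.75 − 62.55) / (-135 − 0) = -0.001481
|∇h| = √(-0.001241² + -0.001481²) = 0.001932
Seepage velocity v = K·i/n = 0.14 × 0.001932 / 0.45 = 0.0006011 m/day = 0.2196 m/yr.

0.22 m/yr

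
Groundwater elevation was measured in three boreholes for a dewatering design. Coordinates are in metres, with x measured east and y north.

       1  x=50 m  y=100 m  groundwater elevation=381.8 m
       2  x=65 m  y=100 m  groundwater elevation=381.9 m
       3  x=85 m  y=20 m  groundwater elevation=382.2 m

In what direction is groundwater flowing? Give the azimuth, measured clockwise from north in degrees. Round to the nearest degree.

287°

Taking 1 as reference: 2−1 = (15, 0, +0.1); 3−1 = (35, -80, +0.4).
Solve a·Δx + b·Δy = Δh: det = 15·(-80) − 35·0 = -1200.
∂h/∂x = [(+0.1)·(-80) − (+0.4)·0] / -1200 = +0.006667
∂h/∂y = [15·(+0.4) − 35·(+0.1)] / -1200 = -0.002083
Flow direction (−∇h) has components (-0.006667 E, +0.002083 N).
Azimuth = atan2(E, N) = atan2(-0.006667, +0.002083) = 287.4° ≈ 287°.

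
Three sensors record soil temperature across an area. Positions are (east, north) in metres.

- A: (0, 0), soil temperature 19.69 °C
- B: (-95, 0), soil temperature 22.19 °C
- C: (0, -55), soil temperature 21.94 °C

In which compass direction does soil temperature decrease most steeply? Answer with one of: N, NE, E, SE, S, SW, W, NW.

∂T/∂x = (22.19 − 19.69) / (-95 − 0) = -0.02632
∂T/∂y = (21.94 − 19.69) / (-55 − 0) = -0.04091
Steepest decrease is along −∇f = (+0.02632 E, +0.04091 N) → northeast.

NE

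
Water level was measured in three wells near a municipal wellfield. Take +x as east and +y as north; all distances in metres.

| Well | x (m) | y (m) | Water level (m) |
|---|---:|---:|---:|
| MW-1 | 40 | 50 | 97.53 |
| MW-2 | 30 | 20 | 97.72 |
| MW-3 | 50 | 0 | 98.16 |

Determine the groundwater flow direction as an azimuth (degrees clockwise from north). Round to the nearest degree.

With h = a·x + b·y + c and MW-1 as origin, the differences give:
  (-10)·a + (-30)·b = +0.19
  10·a + (-50)·b = +0.63
Eliminate b (×(-50) and ×(-30), subtract): 800·a = 9.400 → a = ∂h/∂x = +0.01175
Back-substitute: b = ∂h/∂y = -0.01025.
Flow direction (−∇h) has components (-0.01175 E, +0.01025 N).
Azimuth = atan2(E, N) = atan2(-0.01175, +0.01025) = 311.1° ≈ 311°.

311°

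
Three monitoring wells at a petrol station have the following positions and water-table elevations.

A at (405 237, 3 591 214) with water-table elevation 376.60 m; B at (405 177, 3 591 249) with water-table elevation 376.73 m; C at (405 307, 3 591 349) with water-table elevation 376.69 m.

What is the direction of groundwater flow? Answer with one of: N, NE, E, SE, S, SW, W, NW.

SE

Taking A as reference: B−A = (-60, 35, +0.13); C−A = (70, 135, +0.09).
Determinant of the coordinate differences = (-60)·135 − 70·35 = -10550.
∂h/∂x = [(+0.13)·135 − (+0.09)·35] / -10550 = -0.001365
∂h/∂y = [(-60)·(+0.09) − 70·(+0.13)] / -10550 = +0.001374
Flow = −∇h = (+0.001365 east, -0.001374 north), which points southeast.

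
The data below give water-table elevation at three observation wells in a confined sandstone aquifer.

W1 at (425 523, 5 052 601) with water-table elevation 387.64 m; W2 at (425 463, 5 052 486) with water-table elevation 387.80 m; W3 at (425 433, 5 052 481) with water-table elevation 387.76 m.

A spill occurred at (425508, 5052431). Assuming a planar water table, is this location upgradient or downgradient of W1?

upgradient

With h = a·x + b·y + c and W1 as origin, the differences give:
  (-60)·a + (-115)·b = +0.16
  (-90)·a + (-120)·b = +0.12
Eliminate b (×(-120) and ×(-115), subtract): -3150·a = -5.400 → a = ∂h/∂x = +0.001714
Back-substitute: b = ∂h/∂y = -0.002286.
Head at (425508, 5052431) = 387.64 + (+0.001714)·(-15) + (-0.002286)·(-170) = 388.00 m.
That is higher than the 387.64 m at W1, so the point is upgradient.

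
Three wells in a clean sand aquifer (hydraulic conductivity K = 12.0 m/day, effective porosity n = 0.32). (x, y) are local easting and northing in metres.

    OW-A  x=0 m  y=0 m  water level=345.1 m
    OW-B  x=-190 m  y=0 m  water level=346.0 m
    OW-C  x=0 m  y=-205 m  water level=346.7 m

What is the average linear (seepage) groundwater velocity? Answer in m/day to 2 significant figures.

0.34 m/day

∂h/∂x = (346.0 − 345.1) / (-190 − 0) = -0.004737
∂h/∂y = (346.7 − 345.1) / (-205 − 0) = -0.007805
|∇h| = √(-0.004737² + -0.007805²) = 0.00913
Seepage velocity v = K·i/n = 12.0 × 0.00913 / 0.32 = 0.3424 m/day.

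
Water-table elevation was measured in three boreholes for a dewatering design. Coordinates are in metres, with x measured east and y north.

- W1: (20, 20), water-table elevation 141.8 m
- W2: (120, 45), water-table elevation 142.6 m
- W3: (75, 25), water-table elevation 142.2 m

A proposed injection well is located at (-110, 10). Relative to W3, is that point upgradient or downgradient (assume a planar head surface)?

downgradient

Taking W1 as reference: W2−W1 = (100, 25, +0.8); W3−W1 = (55, 5, +0.4).
Solve a·Δx + b·Δy = Δh: det = 100·5 − 55·25 = -875.
∂h/∂x = [(+0.8)·5 − (+0.4)·25] / -875 = +0.006857
∂h/∂y = [100·(+0.4) − 55·(+0.8)] / -875 = +0.004571
Head at (-110, 10) = 141.8 + (+0.006857)·(-130) + (+0.004571)·(-10) = 140.86 m.
That is lower than the 142.2 m at W3, so the point is downgradient.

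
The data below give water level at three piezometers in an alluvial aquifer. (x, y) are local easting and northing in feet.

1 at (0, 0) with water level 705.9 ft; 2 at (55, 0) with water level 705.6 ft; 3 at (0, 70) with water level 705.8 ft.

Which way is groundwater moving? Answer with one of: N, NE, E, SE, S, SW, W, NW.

∂h/∂x = (705.6 − 705.9) / (55 − 0) = -0.005455
∂h/∂y = (705.8 − 705.9) / (70 − 0) = -0.001429
Flow = −∇h = (+0.005455 east, +0.001429 north), which points east.

E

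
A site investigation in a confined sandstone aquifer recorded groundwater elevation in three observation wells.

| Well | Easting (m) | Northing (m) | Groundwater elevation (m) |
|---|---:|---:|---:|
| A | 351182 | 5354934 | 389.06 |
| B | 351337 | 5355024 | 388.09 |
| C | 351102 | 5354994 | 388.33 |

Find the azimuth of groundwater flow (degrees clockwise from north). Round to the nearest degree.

Taking A as reference: B−A = (155, 90, -0.97); C−A = (-80, 60, -0.73).
Determinant of the coordinate differences = 155·60 − (-80)·90 = 16500.
∂h/∂x = [(-0.97)·60 − (-0.73)·90] / 16500 = +0.0004545
∂h/∂y = [155·(-0.73) − (-80)·(-0.97)] / 16500 = -0.01156
Flow direction (−∇h) has components (-0.0004545 E, +0.01156 N).
Azimuth = atan2(E, N) = atan2(-0.0004545, +0.01156) = 357.7° ≈ 358°.

358°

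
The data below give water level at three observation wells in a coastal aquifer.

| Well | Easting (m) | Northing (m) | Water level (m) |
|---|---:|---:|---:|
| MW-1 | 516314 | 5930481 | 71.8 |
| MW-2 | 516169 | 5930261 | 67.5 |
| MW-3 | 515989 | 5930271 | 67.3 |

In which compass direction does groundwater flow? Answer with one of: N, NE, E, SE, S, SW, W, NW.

Differences from MW-1: to MW-2 (Δx, Δy, Δh) = (-145, -220, -4.3); to MW-3 = (-325, -210, -4.5).
Solve a·Δx + b·Δy = Δh: det = (-145)·(-210) − (-325)·(-220) = -41050.
∂h/∂x = [(-4.3)·(-210) − (-4.5)·(-220)] / -41050 = +0.002119
∂h/∂y = [(-145)·(-4.5) − (-325)·(-4.3)] / -41050 = +0.01815
Flow = −∇h = (-0.002119 east, -0.01815 north), which points south.

S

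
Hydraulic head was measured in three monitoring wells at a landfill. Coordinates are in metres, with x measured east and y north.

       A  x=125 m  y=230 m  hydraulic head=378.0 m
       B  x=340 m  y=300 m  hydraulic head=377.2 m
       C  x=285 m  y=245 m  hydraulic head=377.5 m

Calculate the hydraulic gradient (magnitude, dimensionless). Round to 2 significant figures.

0.0039

With h = a·x + b·y + c and A as origin, the differences give:
  215·a + 70·b = -0.8
  160·a + 15·b = -0.5
Eliminate b (×15 and ×70, subtract): -7975·a = 23.00 → a = ∂h/∂x = -0.002884
Back-substitute: b = ∂h/∂y = -0.002571.
|∇h| = √(-0.002884² + -0.002571²) = 0.003864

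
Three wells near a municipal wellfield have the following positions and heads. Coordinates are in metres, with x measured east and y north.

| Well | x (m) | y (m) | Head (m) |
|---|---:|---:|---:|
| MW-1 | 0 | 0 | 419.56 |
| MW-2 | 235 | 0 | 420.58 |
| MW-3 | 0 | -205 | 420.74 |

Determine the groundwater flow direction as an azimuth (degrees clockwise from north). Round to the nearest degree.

∂h/∂x = (420.58 − 419.56) / (235 − 0) = +0.004340
∂h/∂y = (420.74 − 419.56) / (-205 − 0) = -0.005756
Flow direction (−∇h) has components (-0.004340 E, +0.005756 N).
Azimuth = atan2(E, N) = atan2(-0.004340, +0.005756) = 323.0° ≈ 323°.

323°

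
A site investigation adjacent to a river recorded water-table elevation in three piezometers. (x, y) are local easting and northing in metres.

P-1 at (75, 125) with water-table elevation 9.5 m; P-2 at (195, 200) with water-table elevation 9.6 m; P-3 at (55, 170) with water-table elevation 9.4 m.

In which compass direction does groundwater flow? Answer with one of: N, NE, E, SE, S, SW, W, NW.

NW

Taking P-1 as reference: P-2−P-1 = (120, 75, +0.1); P-3−P-1 = (-20, 45, -0.1).
Solve a·Δx + b·Δy = Δh: det = 120·45 − (-20)·75 = 6900.
∂h/∂x = [(+0.1)·45 − (-0.1)·75] / 6900 = +0.001739
∂h/∂y = [120·(-0.1) − (-20)·(+0.1)] / 6900 = -0.001449
Flow = −∇h = (-0.001739 east, +0.001449 north), which points northwest.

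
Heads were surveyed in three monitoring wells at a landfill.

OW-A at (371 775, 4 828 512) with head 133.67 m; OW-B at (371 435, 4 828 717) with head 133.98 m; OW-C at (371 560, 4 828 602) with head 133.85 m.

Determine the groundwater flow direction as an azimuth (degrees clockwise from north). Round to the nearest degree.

Differences from OW-A: to OW-B (Δx, Δy, Δh) = (-340, 205, +0.31); to OW-C = (-215, 90, +0.18).
Determinant of the coordinate differences = (-340)·90 − (-215)·205 = 13475.
∂h/∂x = [(+0.31)·90 − (+0.18)·205] / 13475 = -0.0006679
∂h/∂y = [(-340)·(+0.18) − (-215)·(+0.31)] / 13475 = +0.0004045
Flow direction (−∇h) has components (+0.0006679 E, -0.0004045 N).
Azimuth = atan2(E, N) = atan2(+0.0006679, -0.0004045) = 121.2° ≈ 121°.

121°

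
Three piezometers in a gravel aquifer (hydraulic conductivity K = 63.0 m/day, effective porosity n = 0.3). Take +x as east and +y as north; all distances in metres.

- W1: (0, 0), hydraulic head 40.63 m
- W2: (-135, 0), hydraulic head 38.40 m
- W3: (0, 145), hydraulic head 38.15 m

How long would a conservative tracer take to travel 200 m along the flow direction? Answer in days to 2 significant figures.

∂h/∂x = (38.40 − 40.63) / (-135 − 0) = +0.01652
∂h/∂y = (38.15 − 40.63) / (145 − 0) = -0.01710
|∇h| = √(0.01652² + -0.01710²) = 0.02378
Seepage velocity v = K·i/n = 63.0 × 0.02378 / 0.3 = 4.994 m/day.
t = 200 / 4.994 = 40.05 days.

40 days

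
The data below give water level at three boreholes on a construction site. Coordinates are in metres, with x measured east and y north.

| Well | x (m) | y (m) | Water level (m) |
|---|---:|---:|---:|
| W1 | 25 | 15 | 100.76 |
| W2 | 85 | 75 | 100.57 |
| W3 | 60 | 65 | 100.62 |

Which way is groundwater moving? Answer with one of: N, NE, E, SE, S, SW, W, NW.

NE

With h = a·x + b·y + c and W1 as origin, the differences give:
  60·a + 60·b = -0.19
  35·a + 50·b = -0.14
Eliminate b (×50 and ×60, subtract): 900·a = -1.100 → a = ∂h/∂x = -0.001222
Back-substitute: b = ∂h/∂y = -0.001944.
Flow = −∇h = (+0.001222 east, +0.001944 north), which points northeast.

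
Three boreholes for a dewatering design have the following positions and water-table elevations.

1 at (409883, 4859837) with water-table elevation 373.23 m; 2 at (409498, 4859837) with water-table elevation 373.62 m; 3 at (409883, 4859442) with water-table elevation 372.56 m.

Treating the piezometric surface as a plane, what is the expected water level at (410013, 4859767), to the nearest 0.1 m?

∂h/∂x = (373.62 − 373.23) / (409498 − 409883) = -0.001013
∂h/∂y = (372.56 − 373.23) / (4859442 − 4859837) = +0.001696
h(410013, 4859767) = 373.23 + (-0.001013)·(130) + (+0.001696)·(-70) = 373.23 -0.132 -0.119 = 372.980 m.

373.0 m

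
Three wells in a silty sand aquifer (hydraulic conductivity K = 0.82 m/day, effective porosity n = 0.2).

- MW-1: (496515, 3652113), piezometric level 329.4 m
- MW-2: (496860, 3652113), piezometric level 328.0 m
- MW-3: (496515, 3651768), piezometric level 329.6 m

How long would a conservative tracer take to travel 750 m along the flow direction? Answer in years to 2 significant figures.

∂h/∂x = (328.0 − 329.4) / (496860 − 496515) = -0.004058
∂h/∂y = (329.6 − 329.4) / (3651768 − 3652113) = -0.0005797
|∇h| = √(-0.004058² + -0.0005797²) = 0.004099
Seepage velocity v = K·i/n = 0.82 × 0.004099 / 0.2 = 0.01681 m/day.
t = 750 / 0.01681 = 4.462e+04 days = 122 years.

120 years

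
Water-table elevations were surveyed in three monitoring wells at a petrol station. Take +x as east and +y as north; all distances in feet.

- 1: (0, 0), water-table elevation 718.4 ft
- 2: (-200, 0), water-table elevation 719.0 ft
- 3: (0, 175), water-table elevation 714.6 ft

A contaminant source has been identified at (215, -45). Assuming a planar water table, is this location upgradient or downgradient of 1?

upgradient

∂h/∂x = (719.0 − 718.4) / (-200 − 0) = -0.003000
∂h/∂y = (714.6 − 718.4) / (175 − 0) = -0.02171
Head at (215, -45) = 718.4 + (-0.003000)·(215) + (-0.02171)·(-45) = 718.73 ft.
That is higher than the 718.4 ft at 1, so the point is upgradient.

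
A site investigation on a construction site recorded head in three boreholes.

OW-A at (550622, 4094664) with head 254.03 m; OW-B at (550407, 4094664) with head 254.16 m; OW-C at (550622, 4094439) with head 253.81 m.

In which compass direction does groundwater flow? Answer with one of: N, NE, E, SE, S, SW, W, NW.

SE

∂h/∂x = (254.16 − 254.03) / (550407 − 550622) = -0.0006047
∂h/∂y = (253.81 − 254.03) / (4094439 − 4094664) = +0.0009778
Flow = −∇h = (+0.0006047 east, -0.0009778 north), which points southeast.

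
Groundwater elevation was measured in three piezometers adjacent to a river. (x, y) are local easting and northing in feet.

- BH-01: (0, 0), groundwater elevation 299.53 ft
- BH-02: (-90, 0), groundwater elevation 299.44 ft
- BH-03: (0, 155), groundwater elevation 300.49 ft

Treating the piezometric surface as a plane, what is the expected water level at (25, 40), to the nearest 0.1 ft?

299.8 ft

∂h/∂x = (299.44 − 299.53) / (-90 − 0) = +0.0010000
∂h/∂y = (300.49 − 299.53) / (155 − 0) = +0.006194
h(25, 40) = 299.53 + (+0.0010000)·(25) + (+0.006194)·(40) = 299.53 +0.025 +0.248 = 299.803 ft.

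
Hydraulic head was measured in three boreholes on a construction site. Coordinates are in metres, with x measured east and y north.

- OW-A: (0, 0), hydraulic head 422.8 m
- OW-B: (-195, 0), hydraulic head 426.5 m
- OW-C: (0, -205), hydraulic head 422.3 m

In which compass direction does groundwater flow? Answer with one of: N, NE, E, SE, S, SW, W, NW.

∂h/∂x = (426.5 − 422.8) / (-195 − 0) = -0.01897
∂h/∂y = (422.3 − 422.8) / (-205 − 0) = +0.002439
Flow = −∇h = (+0.01897 east, -0.002439 north), which points east.

E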